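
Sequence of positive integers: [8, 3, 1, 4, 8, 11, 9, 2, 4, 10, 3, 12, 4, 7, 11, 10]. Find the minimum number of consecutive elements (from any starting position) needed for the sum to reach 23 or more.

Extend right; whenever the sum reaches 23, record the length and shrink from the left:
add 8: running sum 8 < 23
add 3: running sum 11 < 23
add 1: running sum 12 < 23
add 4: running sum 16 < 23
end 4: [8, 3, 1, 4, 8] sum 24, len 5
end 5: [4, 8, 11] sum 23, len 3
end 6: [8, 11, 9] sum 28, len 3
end 7: [8, 11, 9, 2] sum 30, len 4
end 8: [11, 9, 2, 4] sum 26, len 4
end 9: [9, 2, 4, 10] sum 25, len 4
end 10: [9, 2, 4, 10, 3] sum 28, len 5
end 11: [10, 3, 12] sum 25, len 3
end 12: [10, 3, 12, 4] sum 29, len 4
end 13: [12, 4, 7] sum 23, len 3
end 14: [12, 4, 7, 11] sum 34, len 4
end 15: [7, 11, 10] sum 28, len 3
Shortest qualifying length: 3.

3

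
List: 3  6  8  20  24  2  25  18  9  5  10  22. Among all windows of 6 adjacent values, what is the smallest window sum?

63

(3, 6, 8, 20, 24, 2) → sum 63
(6, 8, 20, 24, 2, 25) → sum 85
(8, 20, 24, 2, 25, 18) → sum 97
(20, 24, 2, 25, 18, 9) → sum 98
(24, 2, 25, 18, 9, 5) → sum 83
(2, 25, 18, 9, 5, 10) → sum 69
(25, 18, 9, 5, 10, 22) → sum 89
Smallest of these is 63.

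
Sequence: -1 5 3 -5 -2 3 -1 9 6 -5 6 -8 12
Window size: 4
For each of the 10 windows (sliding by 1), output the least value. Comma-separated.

(-1, 5, 3, -5) → min -5
(5, 3, -5, -2) → min -5
(3, -5, -2, 3) → min -5
(-5, -2, 3, -1) → min -5
(-2, 3, -1, 9) → min -2
(3, -1, 9, 6) → min -1
(-1, 9, 6, -5) → min -5
(9, 6, -5, 6) → min -5
(6, -5, 6, -8) → min -8
(-5, 6, -8, 12) → min -8

-5, -5, -5, -5, -2, -1, -5, -5, -8, -8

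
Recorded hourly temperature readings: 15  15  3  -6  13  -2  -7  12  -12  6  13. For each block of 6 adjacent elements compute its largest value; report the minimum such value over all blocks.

13

(15, 15, 3, -6, 13, -2) → max 15
(15, 3, -6, 13, -2, -7) → max 15
(3, -6, 13, -2, -7, 12) → max 13
(-6, 13, -2, -7, 12, -12) → max 13
(13, -2, -7, 12, -12, 6) → max 13
(-2, -7, 12, -12, 6, 13) → max 13
Minimum of these is 13.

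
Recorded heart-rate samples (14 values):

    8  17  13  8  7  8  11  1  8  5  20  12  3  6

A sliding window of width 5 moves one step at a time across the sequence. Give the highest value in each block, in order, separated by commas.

Sliding a size-5 window across the 14 values:
[8, 17, 13, 8, 7] → max 17
[17, 13, 8, 7, 8] → max 17
[13, 8, 7, 8, 11] → max 13
[8, 7, 8, 11, 1] → max 11
[7, 8, 11, 1, 8] → max 11
[8, 11, 1, 8, 5] → max 11
[11, 1, 8, 5, 20] → max 20
[1, 8, 5, 20, 12] → max 20
[8, 5, 20, 12, 3] → max 20
[5, 20, 12, 3, 6] → max 20

17, 17, 13, 11, 11, 11, 20, 20, 20, 20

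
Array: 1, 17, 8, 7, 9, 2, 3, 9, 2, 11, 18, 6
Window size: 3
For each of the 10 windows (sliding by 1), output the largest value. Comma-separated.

Sliding a size-3 window across the 12 values:
[1, 17, 8] → max 17
[17, 8, 7] → max 17
[8, 7, 9] → max 9
[7, 9, 2] → max 9
[9, 2, 3] → max 9
[2, 3, 9] → max 9
[3, 9, 2] → max 9
[9, 2, 11] → max 11
[2, 11, 18] → max 18
[11, 18, 6] → max 18

17, 17, 9, 9, 9, 9, 9, 11, 18, 18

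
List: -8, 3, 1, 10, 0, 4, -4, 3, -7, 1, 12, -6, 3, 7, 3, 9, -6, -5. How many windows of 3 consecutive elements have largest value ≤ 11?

13

(-8, 3, 1) → max 3  ≤ 11 ✓
(3, 1, 10) → max 10  ≤ 11 ✓
(1, 10, 0) → max 10  ≤ 11 ✓
(10, 0, 4) → max 10  ≤ 11 ✓
(0, 4, -4) → max 4  ≤ 11 ✓
(4, -4, 3) → max 4  ≤ 11 ✓
(-4, 3, -7) → max 3  ≤ 11 ✓
(3, -7, 1) → max 3  ≤ 11 ✓
(-7, 1, 12) → max 12
(1, 12, -6) → max 12
(12, -6, 3) → max 12
(-6, 3, 7) → max 7  ≤ 11 ✓
(3, 7, 3) → max 7  ≤ 11 ✓
(7, 3, 9) → max 9  ≤ 11 ✓
(3, 9, -6) → max 9  ≤ 11 ✓
(9, -6, -5) → max 9  ≤ 11 ✓
13 windows satisfy the condition.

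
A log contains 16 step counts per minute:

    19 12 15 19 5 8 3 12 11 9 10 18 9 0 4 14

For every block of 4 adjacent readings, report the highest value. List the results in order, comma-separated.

19, 19, 19, 19, 12, 12, 12, 12, 18, 18, 18, 18, 14

(19, 12, 15, 19) → max 19
(12, 15, 19, 5) → max 19
(15, 19, 5, 8) → max 19
(19, 5, 8, 3) → max 19
(5, 8, 3, 12) → max 12
(8, 3, 12, 11) → max 12
(3, 12, 11, 9) → max 12
(12, 11, 9, 10) → max 12
(11, 9, 10, 18) → max 18
(9, 10, 18, 9) → max 18
(10, 18, 9, 0) → max 18
(18, 9, 0, 4) → max 18
(9, 0, 4, 14) → max 14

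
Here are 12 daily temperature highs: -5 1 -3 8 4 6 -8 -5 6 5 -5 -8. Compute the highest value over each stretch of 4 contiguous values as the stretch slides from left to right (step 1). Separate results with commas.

Sliding a size-4 window across the 12 values:
(-5, 1, -3, 8) → max 8
(1, -3, 8, 4) → max 8
(-3, 8, 4, 6) → max 8
(8, 4, 6, -8) → max 8
(4, 6, -8, -5) → max 6
(6, -8, -5, 6) → max 6
(-8, -5, 6, 5) → max 6
(-5, 6, 5, -5) → max 6
(6, 5, -5, -8) → max 6

8, 8, 8, 8, 6, 6, 6, 6, 6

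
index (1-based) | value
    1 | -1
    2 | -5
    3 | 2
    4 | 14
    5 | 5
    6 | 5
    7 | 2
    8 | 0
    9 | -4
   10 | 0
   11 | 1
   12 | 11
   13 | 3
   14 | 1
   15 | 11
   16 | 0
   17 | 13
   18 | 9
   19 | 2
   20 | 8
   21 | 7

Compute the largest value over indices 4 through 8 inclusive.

Elements at indices 4..8: 14, 5, 5, 2, 0
max(14, 5, 5, 2, 0) = 14

14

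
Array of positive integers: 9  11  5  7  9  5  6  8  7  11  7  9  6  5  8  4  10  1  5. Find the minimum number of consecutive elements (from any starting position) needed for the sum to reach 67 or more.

add 9: running sum 9 < 67
add 11: running sum 20 < 67
add 5: running sum 25 < 67
add 7: running sum 32 < 67
add 9: running sum 41 < 67
add 5: running sum 46 < 67
add 6: running sum 52 < 67
add 8: running sum 60 < 67
add 7: shortest ending here [9, 11, 5, 7, 9, 5, 6, 8, 7] sum 67, len 9
add 11: shortest ending here [11, 5, 7, 9, 5, 6, 8, 7, 11] sum 69, len 9
add 7: shortest ending here [11, 5, 7, 9, 5, 6, 8, 7, 11, 7] sum 76, len 10
add 9: shortest ending here [7, 9, 5, 6, 8, 7, 11, 7, 9] sum 69, len 9
add 6: shortest ending here [9, 5, 6, 8, 7, 11, 7, 9, 6] sum 68, len 9
add 5: shortest ending here [9, 5, 6, 8, 7, 11, 7, 9, 6, 5] sum 73, len 10
add 8: shortest ending here [6, 8, 7, 11, 7, 9, 6, 5, 8] sum 67, len 9
add 4: shortest ending here [6, 8, 7, 11, 7, 9, 6, 5, 8, 4] sum 71, len 10
add 10: shortest ending here [7, 11, 7, 9, 6, 5, 8, 4, 10] sum 67, len 9
add 1: shortest ending here [7, 11, 7, 9, 6, 5, 8, 4, 10, 1] sum 68, len 10
add 5: shortest ending here [7, 11, 7, 9, 6, 5, 8, 4, 10, 1, 5] sum 73, len 11
Shortest qualifying length: 9.

9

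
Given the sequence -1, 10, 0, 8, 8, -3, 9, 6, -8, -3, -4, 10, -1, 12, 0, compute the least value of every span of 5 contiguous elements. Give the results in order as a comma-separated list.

-1, -3, -3, -3, -8, -8, -8, -8, -8, -4, -4

-1 10 0 8 8 → min -1
10 0 8 8 -3 → min -3
0 8 8 -3 9 → min -3
8 8 -3 9 6 → min -3
8 -3 9 6 -8 → min -8
-3 9 6 -8 -3 → min -8
9 6 -8 -3 -4 → min -8
6 -8 -3 -4 10 → min -8
-8 -3 -4 10 -1 → min -8
-3 -4 10 -1 12 → min -4
-4 10 -1 12 0 → min -4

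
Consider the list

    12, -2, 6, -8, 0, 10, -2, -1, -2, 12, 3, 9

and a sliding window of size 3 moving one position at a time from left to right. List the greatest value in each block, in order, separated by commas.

12, 6, 6, 10, 10, 10, -1, 12, 12, 12

Sliding a size-3 window across the 12 values:
(12, -2, 6) → max 12
(-2, 6, -8) → max 6
(6, -8, 0) → max 6
(-8, 0, 10) → max 10
(0, 10, -2) → max 10
(10, -2, -1) → max 10
(-2, -1, -2) → max -1
(-1, -2, 12) → max 12
(-2, 12, 3) → max 12
(12, 3, 9) → max 12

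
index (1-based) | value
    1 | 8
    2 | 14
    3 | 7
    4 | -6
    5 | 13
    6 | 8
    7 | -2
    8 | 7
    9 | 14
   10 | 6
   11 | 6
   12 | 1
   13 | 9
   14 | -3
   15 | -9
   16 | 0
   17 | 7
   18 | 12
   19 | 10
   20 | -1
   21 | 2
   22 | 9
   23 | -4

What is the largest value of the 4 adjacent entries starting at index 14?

Elements at indices 14..17: -3, -9, 0, 7
max(-3, -9, 0, 7) = 7

7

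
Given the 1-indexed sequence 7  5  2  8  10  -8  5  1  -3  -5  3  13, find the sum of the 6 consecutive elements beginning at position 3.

18

Elements at indices 3..8: 2, 8, 10, -8, 5, 1
sum(2, 8, 10, -8, 5, 1) = 18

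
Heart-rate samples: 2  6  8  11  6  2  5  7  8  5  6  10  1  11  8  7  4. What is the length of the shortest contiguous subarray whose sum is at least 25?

3

Extend right; whenever the sum reaches 25, record the length and shrink from the left:
add 2: running sum 2 < 25
add 6: running sum 8 < 25
add 8: running sum 16 < 25
add 11: shortest ending here [6, 8, 11] sum 25, len 3
add 6: shortest ending here [8, 11, 6] sum 25, len 3
add 2: shortest ending here [8, 11, 6, 2] sum 27, len 4
add 5: shortest ending here [8, 11, 6, 2, 5] sum 32, len 5
add 7: shortest ending here [11, 6, 2, 5, 7] sum 31, len 5
add 8: shortest ending here [6, 2, 5, 7, 8] sum 28, len 5
add 5: shortest ending here [5, 7, 8, 5] sum 25, len 4
add 6: shortest ending here [7, 8, 5, 6] sum 26, len 4
add 10: shortest ending here [8, 5, 6, 10] sum 29, len 4
add 1: shortest ending here [8, 5, 6, 10, 1] sum 30, len 5
add 11: shortest ending here [6, 10, 1, 11] sum 28, len 4
add 8: shortest ending here [10, 1, 11, 8] sum 30, len 4
add 7: shortest ending here [11, 8, 7] sum 26, len 3
add 4: shortest ending here [11, 8, 7, 4] sum 30, len 4
Shortest qualifying length: 3.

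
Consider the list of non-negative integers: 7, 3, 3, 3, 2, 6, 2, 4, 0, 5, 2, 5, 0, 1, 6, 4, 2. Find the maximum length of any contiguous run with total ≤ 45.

15

→ 7: sum 7, len 1
→ 3: sum 10, len 2
→ 3: sum 13, len 3
→ 3: sum 16, len 4
→ 2: sum 18, len 5
→ 6: sum 24, len 6
→ 2: sum 26, len 7
→ 4: sum 30, len 8
→ 0: sum 30, len 9
→ 5: sum 35, len 10
→ 2: sum 37, len 11
→ 5: sum 42, len 12
→ 0: sum 42, len 13
→ 1: sum 43, len 14
→ 6 (dropped 7): sum 42, len 14
→ 4 (dropped 3): sum 43, len 14
→ 2: sum 45, len 15
Longest length seen: 15.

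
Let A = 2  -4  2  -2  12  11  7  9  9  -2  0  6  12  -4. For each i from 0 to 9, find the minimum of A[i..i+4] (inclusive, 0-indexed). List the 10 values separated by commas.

Sliding a size-5 window across the 14 values:
[2, -4, 2, -2, 12] → min -4
[-4, 2, -2, 12, 11] → min -4
[2, -2, 12, 11, 7] → min -2
[-2, 12, 11, 7, 9] → min -2
[12, 11, 7, 9, 9] → min 7
[11, 7, 9, 9, -2] → min -2
[7, 9, 9, -2, 0] → min -2
[9, 9, -2, 0, 6] → min -2
[9, -2, 0, 6, 12] → min -2
[-2, 0, 6, 12, -4] → min -4

-4, -4, -2, -2, 7, -2, -2, -2, -2, -4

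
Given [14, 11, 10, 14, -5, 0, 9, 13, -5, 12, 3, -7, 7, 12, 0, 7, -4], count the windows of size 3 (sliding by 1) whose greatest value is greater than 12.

7

14 11 10 → max 14  > 12 ✓
11 10 14 → max 14  > 12 ✓
10 14 -5 → max 14  > 12 ✓
14 -5 0 → max 14  > 12 ✓
-5 0 9 → max 9
0 9 13 → max 13  > 12 ✓
9 13 -5 → max 13  > 12 ✓
13 -5 12 → max 13  > 12 ✓
-5 12 3 → max 12
12 3 -7 → max 12
3 -7 7 → max 7
-7 7 12 → max 12
7 12 0 → max 12
12 0 7 → max 12
0 7 -4 → max 7
7 windows satisfy the condition.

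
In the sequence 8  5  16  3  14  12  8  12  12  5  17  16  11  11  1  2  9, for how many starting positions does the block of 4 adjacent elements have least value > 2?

11

8 5 16 3 → min 3  > 2 ✓
5 16 3 14 → min 3  > 2 ✓
16 3 14 12 → min 3  > 2 ✓
3 14 12 8 → min 3  > 2 ✓
14 12 8 12 → min 8  > 2 ✓
12 8 12 12 → min 8  > 2 ✓
8 12 12 5 → min 5  > 2 ✓
12 12 5 17 → min 5  > 2 ✓
12 5 17 16 → min 5  > 2 ✓
5 17 16 11 → min 5  > 2 ✓
17 16 11 11 → min 11  > 2 ✓
16 11 11 1 → min 1
11 11 1 2 → min 1
11 1 2 9 → min 1
11 windows satisfy the condition.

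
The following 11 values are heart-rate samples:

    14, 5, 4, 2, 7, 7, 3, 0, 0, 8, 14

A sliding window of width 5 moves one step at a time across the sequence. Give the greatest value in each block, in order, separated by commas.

14 5 4 2 7 → max 14
5 4 2 7 7 → max 7
4 2 7 7 3 → max 7
2 7 7 3 0 → max 7
7 7 3 0 0 → max 7
7 3 0 0 8 → max 8
3 0 0 8 14 → max 14

14, 7, 7, 7, 7, 8, 14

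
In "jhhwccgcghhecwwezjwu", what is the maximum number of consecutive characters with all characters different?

5

[j] len 1
[j, h] len 2
[h] len 1
[h, w] len 2
[h, w, c] len 3
[c] len 1
[c, g] len 2
[g, c] len 2
[c, g] len 2
[c, g, h] len 3
[h] len 1
[h, e] len 2
[h, e, c] len 3
[h, e, c, w] len 4
[w] len 1
[w, e] len 2
[w, e, z] len 3
[w, e, z, j] len 4
[e, z, j, w] len 4
[e, z, j, w, u] len 5
Longest all-distinct length: 5.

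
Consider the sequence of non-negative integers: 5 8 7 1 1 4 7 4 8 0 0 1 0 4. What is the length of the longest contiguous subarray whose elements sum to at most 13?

Extend to the right; shrink from the left whenever the sum exceeds 13:
add 5: [5] sum 5, len 1
add 8: [5, 8] sum 13, len 2
add 7: [7] sum 7, len 1
add 1: [7, 1] sum 8, len 2
add 1: [7, 1, 1] sum 9, len 3
add 4: [7, 1, 1, 4] sum 13, len 4
add 7: [1, 1, 4, 7] sum 13, len 4
add 4: [7, 4] sum 11, len 2
add 8: [4, 8] sum 12, len 2
add 0: [4, 8, 0] sum 12, len 3
add 0: [4, 8, 0, 0] sum 12, len 4
add 1: [4, 8, 0, 0, 1] sum 13, len 5
add 0: [4, 8, 0, 0, 1, 0] sum 13, len 6
add 4: [8, 0, 0, 1, 0, 4] sum 13, len 6
Longest length seen: 6.

6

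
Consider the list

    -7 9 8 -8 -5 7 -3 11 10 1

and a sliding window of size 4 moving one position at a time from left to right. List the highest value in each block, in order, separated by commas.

9, 9, 8, 7, 11, 11, 11

Sliding a size-4 window across the 10 values:
[-7, 9, 8, -8] → max 9
[9, 8, -8, -5] → max 9
[8, -8, -5, 7] → max 8
[-8, -5, 7, -3] → max 7
[-5, 7, -3, 11] → max 11
[7, -3, 11, 10] → max 11
[-3, 11, 10, 1] → max 11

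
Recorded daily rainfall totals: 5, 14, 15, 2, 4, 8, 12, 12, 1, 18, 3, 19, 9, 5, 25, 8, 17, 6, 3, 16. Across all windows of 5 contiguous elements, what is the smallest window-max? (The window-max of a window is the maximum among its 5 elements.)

Each size-5 window and its max:
(5, 14, 15, 2, 4) → max 15
(14, 15, 2, 4, 8) → max 15
(15, 2, 4, 8, 12) → max 15
(2, 4, 8, 12, 12) → max 12
(4, 8, 12, 12, 1) → max 12
(8, 12, 12, 1, 18) → max 18
(12, 12, 1, 18, 3) → max 18
(12, 1, 18, 3, 19) → max 19
(1, 18, 3, 19, 9) → max 19
(18, 3, 19, 9, 5) → max 19
(3, 19, 9, 5, 25) → max 25
(19, 9, 5, 25, 8) → max 25
(9, 5, 25, 8, 17) → max 25
(5, 25, 8, 17, 6) → max 25
(25, 8, 17, 6, 3) → max 25
(8, 17, 6, 3, 16) → max 17
Smallest of these is 12.

12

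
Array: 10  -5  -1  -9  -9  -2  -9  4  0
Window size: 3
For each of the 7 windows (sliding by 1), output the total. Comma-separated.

4, -15, -19, -20, -20, -7, -5

10 -5 -1 → sum 4
-5 -1 -9 → sum -15
-1 -9 -9 → sum -19
-9 -9 -2 → sum -20
-9 -2 -9 → sum -20
-2 -9 4 → sum -7
-9 4 0 → sum -5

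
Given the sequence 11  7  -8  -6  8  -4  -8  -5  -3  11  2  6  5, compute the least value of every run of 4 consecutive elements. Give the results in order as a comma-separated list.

-8, -8, -8, -8, -8, -8, -8, -5, -3, 2

(11, 7, -8, -6) → min -8
(7, -8, -6, 8) → min -8
(-8, -6, 8, -4) → min -8
(-6, 8, -4, -8) → min -8
(8, -4, -8, -5) → min -8
(-4, -8, -5, -3) → min -8
(-8, -5, -3, 11) → min -8
(-5, -3, 11, 2) → min -5
(-3, 11, 2, 6) → min -3
(11, 2, 6, 5) → min 2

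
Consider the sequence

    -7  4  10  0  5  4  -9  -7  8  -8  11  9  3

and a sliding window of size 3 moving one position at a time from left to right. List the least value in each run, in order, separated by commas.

-7, 0, 0, 0, -9, -9, -9, -8, -8, -8, 3

Sliding a size-3 window across the 13 values:
(-7, 4, 10) → min -7
(4, 10, 0) → min 0
(10, 0, 5) → min 0
(0, 5, 4) → min 0
(5, 4, -9) → min -9
(4, -9, -7) → min -9
(-9, -7, 8) → min -9
(-7, 8, -8) → min -8
(8, -8, 11) → min -8
(-8, 11, 9) → min -8
(11, 9, 3) → min 3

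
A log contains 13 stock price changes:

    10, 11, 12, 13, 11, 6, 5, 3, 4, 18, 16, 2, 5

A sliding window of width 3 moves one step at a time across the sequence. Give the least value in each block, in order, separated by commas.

[10, 11, 12] → min 10
[11, 12, 13] → min 11
[12, 13, 11] → min 11
[13, 11, 6] → min 6
[11, 6, 5] → min 5
[6, 5, 3] → min 3
[5, 3, 4] → min 3
[3, 4, 18] → min 3
[4, 18, 16] → min 4
[18, 16, 2] → min 2
[16, 2, 5] → min 2

10, 11, 11, 6, 5, 3, 3, 3, 4, 2, 2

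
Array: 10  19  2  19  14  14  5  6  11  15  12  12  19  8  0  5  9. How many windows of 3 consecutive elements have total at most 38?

10

10 19 2 → sum 31  ≤ 38 ✓
19 2 19 → sum 40
2 19 14 → sum 35  ≤ 38 ✓
19 14 14 → sum 47
14 14 5 → sum 33  ≤ 38 ✓
14 5 6 → sum 25  ≤ 38 ✓
5 6 11 → sum 22  ≤ 38 ✓
6 11 15 → sum 32  ≤ 38 ✓
11 15 12 → sum 38  ≤ 38 ✓
15 12 12 → sum 39
12 12 19 → sum 43
12 19 8 → sum 39
19 8 0 → sum 27  ≤ 38 ✓
8 0 5 → sum 13  ≤ 38 ✓
0 5 9 → sum 14  ≤ 38 ✓
10 windows satisfy the condition.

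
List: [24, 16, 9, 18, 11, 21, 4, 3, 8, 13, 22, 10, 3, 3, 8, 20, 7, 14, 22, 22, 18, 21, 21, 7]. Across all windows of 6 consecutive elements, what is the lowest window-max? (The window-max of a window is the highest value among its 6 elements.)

24 16 9 18 11 21 → max 24
16 9 18 11 21 4 → max 21
9 18 11 21 4 3 → max 21
18 11 21 4 3 8 → max 21
11 21 4 3 8 13 → max 21
21 4 3 8 13 22 → max 22
4 3 8 13 22 10 → max 22
3 8 13 22 10 3 → max 22
8 13 22 10 3 3 → max 22
13 22 10 3 3 8 → max 22
22 10 3 3 8 20 → max 22
10 3 3 8 20 7 → max 20
3 3 8 20 7 14 → max 20
3 8 20 7 14 22 → max 22
8 20 7 14 22 22 → max 22
20 7 14 22 22 18 → max 22
7 14 22 22 18 21 → max 22
14 22 22 18 21 21 → max 22
22 22 18 21 21 7 → max 22
Lowest of these is 20.

20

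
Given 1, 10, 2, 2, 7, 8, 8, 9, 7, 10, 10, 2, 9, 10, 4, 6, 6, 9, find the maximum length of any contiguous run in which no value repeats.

add 1: [1] len 1
add 10: [1, 10] len 2
add 2: [1, 10, 2] len 3
add 2 (repeat 2, move left end past it): [2] len 1
add 7: [2, 7] len 2
add 8: [2, 7, 8] len 3
add 8 (repeat 8, move left end past it): [8] len 1
add 9: [8, 9] len 2
add 7: [8, 9, 7] len 3
add 10: [8, 9, 7, 10] len 4
add 10 (repeat 10, move left end past it): [10] len 1
add 2: [10, 2] len 2
add 9: [10, 2, 9] len 3
add 10 (repeat 10, move left end past it): [2, 9, 10] len 3
add 4: [2, 9, 10, 4] len 4
add 6: [2, 9, 10, 4, 6] len 5
add 6 (repeat 6, move left end past it): [6] len 1
add 9: [6, 9] len 2
Longest all-distinct length: 5.

5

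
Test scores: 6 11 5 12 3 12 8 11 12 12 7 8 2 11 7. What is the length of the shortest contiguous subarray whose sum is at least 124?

add 6: running sum 6 < 124
add 11: running sum 17 < 124
add 5: running sum 22 < 124
add 12: running sum 34 < 124
add 3: running sum 37 < 124
add 12: running sum 49 < 124
add 8: running sum 57 < 124
add 11: running sum 68 < 124
add 12: running sum 80 < 124
add 12: running sum 92 < 124
add 7: running sum 99 < 124
add 8: running sum 107 < 124
add 2: running sum 109 < 124
add 11: running sum 120 < 124
end 14: [6, 11, 5, 12, 3, 12, 8, 11, 12, 12, 7, 8, 2, 11, 7] sum 127, len 15
Shortest qualifying length: 15.

15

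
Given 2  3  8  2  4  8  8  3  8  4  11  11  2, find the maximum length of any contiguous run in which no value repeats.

[2] len 1
[2, 3] len 2
[2, 3, 8] len 3
[3, 8, 2] len 3
[3, 8, 2, 4] len 4
[2, 4, 8] len 3
[8] len 1
[8, 3] len 2
[3, 8] len 2
[3, 8, 4] len 3
[3, 8, 4, 11] len 4
[11] len 1
[11, 2] len 2
Longest all-distinct length: 4.

4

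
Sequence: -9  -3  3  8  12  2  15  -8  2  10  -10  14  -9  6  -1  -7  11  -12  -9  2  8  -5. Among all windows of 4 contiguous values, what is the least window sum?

-17

Window sums for each of the 19 positions:
(-9, -3, 3, 8) → sum -1
(-3, 3, 8, 12) → sum 20
(3, 8, 12, 2) → sum 25
(8, 12, 2, 15) → sum 37
(12, 2, 15, -8) → sum 21
(2, 15, -8, 2) → sum 11
(15, -8, 2, 10) → sum 19
(-8, 2, 10, -10) → sum -6
(2, 10, -10, 14) → sum 16
(10, -10, 14, -9) → sum 5
(-10, 14, -9, 6) → sum 1
(14, -9, 6, -1) → sum 10
(-9, 6, -1, -7) → sum -11
(6, -1, -7, 11) → sum 9
(-1, -7, 11, -12) → sum -9
(-7, 11, -12, -9) → sum -17
(11, -12, -9, 2) → sum -8
(-12, -9, 2, 8) → sum -11
(-9, 2, 8, -5) → sum -4
Least of these is -17.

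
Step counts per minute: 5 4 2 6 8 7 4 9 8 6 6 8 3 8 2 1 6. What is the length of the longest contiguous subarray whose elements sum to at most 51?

Extend to the right; shrink from the left whenever the sum exceeds 51:
add 5: [5] sum 5, len 1
add 4: [5, 4] sum 9, len 2
add 2: [5, 4, 2] sum 11, len 3
add 6: [5, 4, 2, 6] sum 17, len 4
add 8: [5, 4, 2, 6, 8] sum 25, len 5
add 7: [5, 4, 2, 6, 8, 7] sum 32, len 6
add 4: [5, 4, 2, 6, 8, 7, 4] sum 36, len 7
add 9: [5, 4, 2, 6, 8, 7, 4, 9] sum 45, len 8
add 8: [4, 2, 6, 8, 7, 4, 9, 8] sum 48, len 8
add 6: [2, 6, 8, 7, 4, 9, 8, 6] sum 50, len 8
add 6: [8, 7, 4, 9, 8, 6, 6] sum 48, len 7
add 8: [7, 4, 9, 8, 6, 6, 8] sum 48, len 7
add 3: [7, 4, 9, 8, 6, 6, 8, 3] sum 51, len 8
add 8: [9, 8, 6, 6, 8, 3, 8] sum 48, len 7
add 2: [9, 8, 6, 6, 8, 3, 8, 2] sum 50, len 8
add 1: [9, 8, 6, 6, 8, 3, 8, 2, 1] sum 51, len 9
add 6: [8, 6, 6, 8, 3, 8, 2, 1, 6] sum 48, len 9
Longest length seen: 9.

9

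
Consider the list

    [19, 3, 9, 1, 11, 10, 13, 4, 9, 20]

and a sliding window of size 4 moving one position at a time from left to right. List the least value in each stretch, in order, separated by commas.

Sliding a size-4 window across the 10 values:
19 3 9 1 → min 1
3 9 1 11 → min 1
9 1 11 10 → min 1
1 11 10 13 → min 1
11 10 13 4 → min 4
10 13 4 9 → min 4
13 4 9 20 → min 4

1, 1, 1, 1, 4, 4, 4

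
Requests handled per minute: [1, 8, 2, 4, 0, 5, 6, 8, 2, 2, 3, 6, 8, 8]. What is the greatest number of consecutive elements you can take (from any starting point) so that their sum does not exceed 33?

9

[1] sum 1 len 1
[1, 8] sum 9 len 2
[1, 8, 2] sum 11 len 3
[1, 8, 2, 4] sum 15 len 4
[1, 8, 2, 4, 0] sum 15 len 5
[1, 8, 2, 4, 0, 5] sum 20 len 6
[1, 8, 2, 4, 0, 5, 6] sum 26 len 7
[8, 2, 4, 0, 5, 6, 8] sum 33 len 7
[2, 4, 0, 5, 6, 8, 2] sum 27 len 7
[2, 4, 0, 5, 6, 8, 2, 2] sum 29 len 8
[2, 4, 0, 5, 6, 8, 2, 2, 3] sum 32 len 9
[0, 5, 6, 8, 2, 2, 3, 6] sum 32 len 8
[8, 2, 2, 3, 6, 8] sum 29 len 6
[2, 2, 3, 6, 8, 8] sum 29 len 6
Longest length seen: 9.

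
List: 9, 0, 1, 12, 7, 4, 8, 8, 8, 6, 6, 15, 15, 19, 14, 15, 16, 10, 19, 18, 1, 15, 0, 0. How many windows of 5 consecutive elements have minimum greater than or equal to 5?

9 0 1 12 7 → min 0
0 1 12 7 4 → min 0
1 12 7 4 8 → min 1
12 7 4 8 8 → min 4
7 4 8 8 8 → min 4
4 8 8 8 6 → min 4
8 8 8 6 6 → min 6  ≥ 5 ✓
8 8 6 6 15 → min 6  ≥ 5 ✓
8 6 6 15 15 → min 6  ≥ 5 ✓
6 6 15 15 19 → min 6  ≥ 5 ✓
6 15 15 19 14 → min 6  ≥ 5 ✓
15 15 19 14 15 → min 14  ≥ 5 ✓
15 19 14 15 16 → min 14  ≥ 5 ✓
19 14 15 16 10 → min 10  ≥ 5 ✓
14 15 16 10 19 → min 10  ≥ 5 ✓
15 16 10 19 18 → min 10  ≥ 5 ✓
16 10 19 18 1 → min 1
10 19 18 1 15 → min 1
19 18 1 15 0 → min 0
18 1 15 0 0 → min 0
10 windows satisfy the condition.

10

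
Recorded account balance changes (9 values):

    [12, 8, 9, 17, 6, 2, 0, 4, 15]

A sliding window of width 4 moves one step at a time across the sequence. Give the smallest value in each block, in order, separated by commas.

8, 6, 2, 0, 0, 0

12 8 9 17 → min 8
8 9 17 6 → min 6
9 17 6 2 → min 2
17 6 2 0 → min 0
6 2 0 4 → min 0
2 0 4 15 → min 0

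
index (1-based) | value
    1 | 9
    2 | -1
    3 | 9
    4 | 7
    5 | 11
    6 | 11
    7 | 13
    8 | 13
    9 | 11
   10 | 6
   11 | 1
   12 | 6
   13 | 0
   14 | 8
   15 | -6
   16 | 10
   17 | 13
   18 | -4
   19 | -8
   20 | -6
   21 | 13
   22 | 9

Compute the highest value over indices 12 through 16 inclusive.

Elements at indices 12..16: 6, 0, 8, -6, 10
max(6, 0, 8, -6, 10) = 10

10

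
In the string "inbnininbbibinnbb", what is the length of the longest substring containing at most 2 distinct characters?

5

Extend right; when distinct count exceeds 2, shrink from the left:
add i: window [i] (1 distinct), len 1
add n: window [i, n] (2 distinct), len 2
add b: window [n, b] (2 distinct), len 2
add n: window [n, b, n] (2 distinct), len 3
add i: window [n, i] (2 distinct), len 2
add n: window [n, i, n] (2 distinct), len 3
add i: window [n, i, n, i] (2 distinct), len 4
add n: window [n, i, n, i, n] (2 distinct), len 5
add b: window [n, b] (2 distinct), len 2
add b: window [n, b, b] (2 distinct), len 3
add i: window [b, b, i] (2 distinct), len 3
add b: window [b, b, i, b] (2 distinct), len 4
add i: window [b, b, i, b, i] (2 distinct), len 5
add n: window [i, n] (2 distinct), len 2
add n: window [i, n, n] (2 distinct), len 3
add b: window [n, n, b] (2 distinct), len 3
add b: window [n, n, b, b] (2 distinct), len 4
Longest length with ≤2 distinct: 5.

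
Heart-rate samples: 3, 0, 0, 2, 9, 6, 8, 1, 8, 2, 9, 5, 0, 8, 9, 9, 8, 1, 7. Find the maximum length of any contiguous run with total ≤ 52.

12

[3] sum 3 len 1
[3, 0] sum 3 len 2
[3, 0, 0] sum 3 len 3
[3, 0, 0, 2] sum 5 len 4
[3, 0, 0, 2, 9] sum 14 len 5
[3, 0, 0, 2, 9, 6] sum 20 len 6
[3, 0, 0, 2, 9, 6, 8] sum 28 len 7
[3, 0, 0, 2, 9, 6, 8, 1] sum 29 len 8
[3, 0, 0, 2, 9, 6, 8, 1, 8] sum 37 len 9
[3, 0, 0, 2, 9, 6, 8, 1, 8, 2] sum 39 len 10
[3, 0, 0, 2, 9, 6, 8, 1, 8, 2, 9] sum 48 len 11
[0, 0, 2, 9, 6, 8, 1, 8, 2, 9, 5] sum 50 len 11
[0, 0, 2, 9, 6, 8, 1, 8, 2, 9, 5, 0] sum 50 len 12
[6, 8, 1, 8, 2, 9, 5, 0, 8] sum 47 len 9
[8, 1, 8, 2, 9, 5, 0, 8, 9] sum 50 len 9
[1, 8, 2, 9, 5, 0, 8, 9, 9] sum 51 len 9
[2, 9, 5, 0, 8, 9, 9, 8] sum 50 len 8
[2, 9, 5, 0, 8, 9, 9, 8, 1] sum 51 len 9
[5, 0, 8, 9, 9, 8, 1, 7] sum 47 len 8
Longest length seen: 12.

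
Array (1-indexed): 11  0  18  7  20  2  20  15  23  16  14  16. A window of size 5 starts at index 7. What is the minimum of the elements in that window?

14

Elements at indices 7..11: 20, 15, 23, 16, 14
min(20, 15, 23, 16, 14) = 14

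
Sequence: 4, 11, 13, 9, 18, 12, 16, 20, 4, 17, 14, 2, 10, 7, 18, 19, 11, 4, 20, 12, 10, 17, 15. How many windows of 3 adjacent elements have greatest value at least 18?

13

(4, 11, 13) → max 13
(11, 13, 9) → max 13
(13, 9, 18) → max 18  ≥ 18 ✓
(9, 18, 12) → max 18  ≥ 18 ✓
(18, 12, 16) → max 18  ≥ 18 ✓
(12, 16, 20) → max 20  ≥ 18 ✓
(16, 20, 4) → max 20  ≥ 18 ✓
(20, 4, 17) → max 20  ≥ 18 ✓
(4, 17, 14) → max 17
(17, 14, 2) → max 17
(14, 2, 10) → max 14
(2, 10, 7) → max 10
(10, 7, 18) → max 18  ≥ 18 ✓
(7, 18, 19) → max 19  ≥ 18 ✓
(18, 19, 11) → max 19  ≥ 18 ✓
(19, 11, 4) → max 19  ≥ 18 ✓
(11, 4, 20) → max 20  ≥ 18 ✓
(4, 20, 12) → max 20  ≥ 18 ✓
(20, 12, 10) → max 20  ≥ 18 ✓
(12, 10, 17) → max 17
(10, 17, 15) → max 17
13 windows satisfy the condition.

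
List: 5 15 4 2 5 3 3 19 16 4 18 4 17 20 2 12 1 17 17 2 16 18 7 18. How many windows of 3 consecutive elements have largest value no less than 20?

3

[5, 15, 4] → max 15
[15, 4, 2] → max 15
[4, 2, 5] → max 5
[2, 5, 3] → max 5
[5, 3, 3] → max 5
[3, 3, 19] → max 19
[3, 19, 16] → max 19
[19, 16, 4] → max 19
[16, 4, 18] → max 18
[4, 18, 4] → max 18
[18, 4, 17] → max 18
[4, 17, 20] → max 20  ≥ 20 ✓
[17, 20, 2] → max 20  ≥ 20 ✓
[20, 2, 12] → max 20  ≥ 20 ✓
[2, 12, 1] → max 12
[12, 1, 17] → max 17
[1, 17, 17] → max 17
[17, 17, 2] → max 17
[17, 2, 16] → max 17
[2, 16, 18] → max 18
[16, 18, 7] → max 18
[18, 7, 18] → max 18
3 windows satisfy the condition.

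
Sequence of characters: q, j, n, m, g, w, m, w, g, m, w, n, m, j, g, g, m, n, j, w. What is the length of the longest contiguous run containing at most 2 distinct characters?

3

[q] 1 distinct, len 1
[q, j] 2 distinct, len 2
[j, n] 2 distinct, len 2
[n, m] 2 distinct, len 2
[m, g] 2 distinct, len 2
[g, w] 2 distinct, len 2
[w, m] 2 distinct, len 2
[w, m, w] 2 distinct, len 3
[w, g] 2 distinct, len 2
[g, m] 2 distinct, len 2
[m, w] 2 distinct, len 2
[w, n] 2 distinct, len 2
[n, m] 2 distinct, len 2
[m, j] 2 distinct, len 2
[j, g] 2 distinct, len 2
[j, g, g] 2 distinct, len 3
[g, g, m] 2 distinct, len 3
[m, n] 2 distinct, len 2
[n, j] 2 distinct, len 2
[j, w] 2 distinct, len 2
Longest length with ≤2 distinct: 3.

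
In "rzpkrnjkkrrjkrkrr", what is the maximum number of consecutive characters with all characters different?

6

add r: [r] len 1
add z: [r, z] len 2
add p: [r, z, p] len 3
add k: [r, z, p, k] len 4
add r (repeat r, move left end past it): [z, p, k, r] len 4
add n: [z, p, k, r, n] len 5
add j: [z, p, k, r, n, j] len 6
add k (repeat k, move left end past it): [r, n, j, k] len 4
add k (repeat k, move left end past it): [k] len 1
add r: [k, r] len 2
add r (repeat r, move left end past it): [r] len 1
add j: [r, j] len 2
add k: [r, j, k] len 3
add r (repeat r, move left end past it): [j, k, r] len 3
add k (repeat k, move left end past it): [r, k] len 2
add r (repeat r, move left end past it): [k, r] len 2
add r (repeat r, move left end past it): [r] len 1
Longest all-distinct length: 6.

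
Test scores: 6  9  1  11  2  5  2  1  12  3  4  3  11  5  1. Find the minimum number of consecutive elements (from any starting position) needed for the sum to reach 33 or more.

add 6: running sum 6 < 33
add 9: running sum 15 < 33
add 1: running sum 16 < 33
add 11: running sum 27 < 33
add 2: running sum 29 < 33
end 5: [6, 9, 1, 11, 2, 5] sum 34, len 6
end 6: [6, 9, 1, 11, 2, 5, 2] sum 36, len 7
end 7: [6, 9, 1, 11, 2, 5, 2, 1] sum 37, len 8
end 8: [11, 2, 5, 2, 1, 12] sum 33, len 6
end 9: [11, 2, 5, 2, 1, 12, 3] sum 36, len 7
end 10: [11, 2, 5, 2, 1, 12, 3, 4] sum 40, len 8
end 11: [11, 2, 5, 2, 1, 12, 3, 4, 3] sum 43, len 9
end 12: [12, 3, 4, 3, 11] sum 33, len 5
end 13: [12, 3, 4, 3, 11, 5] sum 38, len 6
end 14: [12, 3, 4, 3, 11, 5, 1] sum 39, len 7
Shortest qualifying length: 5.

5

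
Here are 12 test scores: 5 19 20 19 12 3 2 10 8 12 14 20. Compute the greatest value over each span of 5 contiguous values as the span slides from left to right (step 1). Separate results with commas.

5 19 20 19 12 → max 20
19 20 19 12 3 → max 20
20 19 12 3 2 → max 20
19 12 3 2 10 → max 19
12 3 2 10 8 → max 12
3 2 10 8 12 → max 12
2 10 8 12 14 → max 14
10 8 12 14 20 → max 20

20, 20, 20, 19, 12, 12, 14, 20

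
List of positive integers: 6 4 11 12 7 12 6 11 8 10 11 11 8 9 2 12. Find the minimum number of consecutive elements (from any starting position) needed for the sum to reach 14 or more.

2

add 6: running sum 6 < 14
add 4: running sum 10 < 14
end 2: [4, 11] sum 15, len 2
end 3: [11, 12] sum 23, len 2
end 4: [12, 7] sum 19, len 2
end 5: [7, 12] sum 19, len 2
end 6: [12, 6] sum 18, len 2
end 7: [6, 11] sum 17, len 2
end 8: [11, 8] sum 19, len 2
end 9: [8, 10] sum 18, len 2
end 10: [10, 11] sum 21, len 2
end 11: [11, 11] sum 22, len 2
end 12: [11, 8] sum 19, len 2
end 13: [8, 9] sum 17, len 2
end 14: [8, 9, 2] sum 19, len 3
end 15: [2, 12] sum 14, len 2
Shortest qualifying length: 2.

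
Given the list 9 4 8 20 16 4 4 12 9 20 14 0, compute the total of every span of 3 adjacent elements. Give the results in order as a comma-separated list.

21, 32, 44, 40, 24, 20, 25, 41, 43, 34

Sliding a size-3 window across the 12 values:
(9, 4, 8) → sum 21
(4, 8, 20) → sum 32
(8, 20, 16) → sum 44
(20, 16, 4) → sum 40
(16, 4, 4) → sum 24
(4, 4, 12) → sum 20
(4, 12, 9) → sum 25
(12, 9, 20) → sum 41
(9, 20, 14) → sum 43
(20, 14, 0) → sum 34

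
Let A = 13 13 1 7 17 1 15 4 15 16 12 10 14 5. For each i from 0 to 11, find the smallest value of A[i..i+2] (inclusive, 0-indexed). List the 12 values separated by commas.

1, 1, 1, 1, 1, 1, 4, 4, 12, 10, 10, 5

Sliding a size-3 window across the 14 values:
13 13 1 → min 1
13 1 7 → min 1
1 7 17 → min 1
7 17 1 → min 1
17 1 15 → min 1
1 15 4 → min 1
15 4 15 → min 4
4 15 16 → min 4
15 16 12 → min 12
16 12 10 → min 10
12 10 14 → min 10
10 14 5 → min 5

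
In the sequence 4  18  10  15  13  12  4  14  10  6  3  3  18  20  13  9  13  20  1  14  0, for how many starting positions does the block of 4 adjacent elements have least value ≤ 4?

[4, 18, 10, 15] → min 4  ≤ 4 ✓
[18, 10, 15, 13] → min 10
[10, 15, 13, 12] → min 10
[15, 13, 12, 4] → min 4  ≤ 4 ✓
[13, 12, 4, 14] → min 4  ≤ 4 ✓
[12, 4, 14, 10] → min 4  ≤ 4 ✓
[4, 14, 10, 6] → min 4  ≤ 4 ✓
[14, 10, 6, 3] → min 3  ≤ 4 ✓
[10, 6, 3, 3] → min 3  ≤ 4 ✓
[6, 3, 3, 18] → min 3  ≤ 4 ✓
[3, 3, 18, 20] → min 3  ≤ 4 ✓
[3, 18, 20, 13] → min 3  ≤ 4 ✓
[18, 20, 13, 9] → min 9
[20, 13, 9, 13] → min 9
[13, 9, 13, 20] → min 9
[9, 13, 20, 1] → min 1  ≤ 4 ✓
[13, 20, 1, 14] → min 1  ≤ 4 ✓
[20, 1, 14, 0] → min 0  ≤ 4 ✓
13 windows satisfy the condition.

13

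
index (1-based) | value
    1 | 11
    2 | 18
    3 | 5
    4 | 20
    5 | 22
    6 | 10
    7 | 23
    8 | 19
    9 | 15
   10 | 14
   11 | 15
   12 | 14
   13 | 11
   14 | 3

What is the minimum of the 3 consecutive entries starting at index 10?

Elements at indices 10..12: 14, 15, 14
min(14, 15, 14) = 14

14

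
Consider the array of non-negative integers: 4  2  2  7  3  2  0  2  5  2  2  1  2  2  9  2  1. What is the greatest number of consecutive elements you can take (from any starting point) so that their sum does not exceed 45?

Extend to the right; shrink from the left whenever the sum exceeds 45:
→ 4: sum 4, len 1
→ 2: sum 6, len 2
→ 2: sum 8, len 3
→ 7: sum 15, len 4
→ 3: sum 18, len 5
→ 2: sum 20, len 6
→ 0: sum 20, len 7
→ 2: sum 22, len 8
→ 5: sum 27, len 9
→ 2: sum 29, len 10
→ 2: sum 31, len 11
→ 1: sum 32, len 12
→ 2: sum 34, len 13
→ 2: sum 36, len 14
→ 9: sum 45, len 15
→ 2 (dropped 4): sum 43, len 15
→ 1: sum 44, len 16
Longest length seen: 16.

16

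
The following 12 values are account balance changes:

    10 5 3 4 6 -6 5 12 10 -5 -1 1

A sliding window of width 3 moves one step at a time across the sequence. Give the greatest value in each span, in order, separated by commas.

10, 5, 6, 6, 6, 12, 12, 12, 10, 1

[10, 5, 3] → max 10
[5, 3, 4] → max 5
[3, 4, 6] → max 6
[4, 6, -6] → max 6
[6, -6, 5] → max 6
[-6, 5, 12] → max 12
[5, 12, 10] → max 12
[12, 10, -5] → max 12
[10, -5, -1] → max 10
[-5, -1, 1] → max 1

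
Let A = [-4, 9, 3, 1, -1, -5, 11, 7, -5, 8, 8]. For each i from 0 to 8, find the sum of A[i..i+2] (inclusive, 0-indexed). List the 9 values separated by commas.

8, 13, 3, -5, 5, 13, 13, 10, 11

(-4, 9, 3) → sum 8
(9, 3, 1) → sum 13
(3, 1, -1) → sum 3
(1, -1, -5) → sum -5
(-1, -5, 11) → sum 5
(-5, 11, 7) → sum 13
(11, 7, -5) → sum 13
(7, -5, 8) → sum 10
(-5, 8, 8) → sum 11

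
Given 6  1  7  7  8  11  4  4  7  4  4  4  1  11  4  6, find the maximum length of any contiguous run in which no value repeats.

[6] len 1
[6, 1] len 2
[6, 1, 7] len 3
[7] len 1
[7, 8] len 2
[7, 8, 11] len 3
[7, 8, 11, 4] len 4
[4] len 1
[4, 7] len 2
[7, 4] len 2
[4] len 1
[4] len 1
[4, 1] len 2
[4, 1, 11] len 3
[1, 11, 4] len 3
[1, 11, 4, 6] len 4
Longest all-distinct length: 4.

4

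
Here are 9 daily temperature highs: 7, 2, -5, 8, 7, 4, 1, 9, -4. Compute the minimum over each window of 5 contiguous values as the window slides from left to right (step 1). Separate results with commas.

(7, 2, -5, 8, 7) → min -5
(2, -5, 8, 7, 4) → min -5
(-5, 8, 7, 4, 1) → min -5
(8, 7, 4, 1, 9) → min 1
(7, 4, 1, 9, -4) → min -4

-5, -5, -5, 1, -4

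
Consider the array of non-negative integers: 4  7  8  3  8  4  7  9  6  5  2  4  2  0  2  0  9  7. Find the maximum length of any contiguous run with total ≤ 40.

10

add 4: [4] sum 4, len 1
add 7: [4, 7] sum 11, len 2
add 8: [4, 7, 8] sum 19, len 3
add 3: [4, 7, 8, 3] sum 22, len 4
add 8: [4, 7, 8, 3, 8] sum 30, len 5
add 4: [4, 7, 8, 3, 8, 4] sum 34, len 6
add 7: [7, 8, 3, 8, 4, 7] sum 37, len 6
add 9: [8, 3, 8, 4, 7, 9] sum 39, len 6
add 6: [3, 8, 4, 7, 9, 6] sum 37, len 6
add 5: [8, 4, 7, 9, 6, 5] sum 39, len 6
add 2: [4, 7, 9, 6, 5, 2] sum 33, len 6
add 4: [4, 7, 9, 6, 5, 2, 4] sum 37, len 7
add 2: [4, 7, 9, 6, 5, 2, 4, 2] sum 39, len 8
add 0: [4, 7, 9, 6, 5, 2, 4, 2, 0] sum 39, len 9
add 2: [7, 9, 6, 5, 2, 4, 2, 0, 2] sum 37, len 9
add 0: [7, 9, 6, 5, 2, 4, 2, 0, 2, 0] sum 37, len 10
add 9: [9, 6, 5, 2, 4, 2, 0, 2, 0, 9] sum 39, len 10
add 7: [6, 5, 2, 4, 2, 0, 2, 0, 9, 7] sum 37, len 10
Longest length seen: 10.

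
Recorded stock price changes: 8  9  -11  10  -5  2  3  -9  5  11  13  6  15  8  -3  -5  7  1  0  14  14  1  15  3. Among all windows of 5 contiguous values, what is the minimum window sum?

[8, 9, -11, 10, -5] → sum 11
[9, -11, 10, -5, 2] → sum 5
[-11, 10, -5, 2, 3] → sum -1
[10, -5, 2, 3, -9] → sum 1
[-5, 2, 3, -9, 5] → sum -4
[2, 3, -9, 5, 11] → sum 12
[3, -9, 5, 11, 13] → sum 23
[-9, 5, 11, 13, 6] → sum 26
[5, 11, 13, 6, 15] → sum 50
[11, 13, 6, 15, 8] → sum 53
[13, 6, 15, 8, -3] → sum 39
[6, 15, 8, -3, -5] → sum 21
[15, 8, -3, -5, 7] → sum 22
[8, -3, -5, 7, 1] → sum 8
[-3, -5, 7, 1, 0] → sum 0
[-5, 7, 1, 0, 14] → sum 17
[7, 1, 0, 14, 14] → sum 36
[1, 0, 14, 14, 1] → sum 30
[0, 14, 14, 1, 15] → sum 44
[14, 14, 1, 15, 3] → sum 47
Minimum of these is -4.

-4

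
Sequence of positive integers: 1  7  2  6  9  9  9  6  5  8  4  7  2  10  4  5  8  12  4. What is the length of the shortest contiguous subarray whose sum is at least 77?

Extend right; whenever the sum reaches 77, record the length and shrink from the left:
add 1: running sum 1 < 77
add 7: running sum 8 < 77
add 2: running sum 10 < 77
add 6: running sum 16 < 77
add 9: running sum 25 < 77
add 9: running sum 34 < 77
add 9: running sum 43 < 77
add 6: running sum 49 < 77
add 5: running sum 54 < 77
add 8: running sum 62 < 77
add 4: running sum 66 < 77
add 7: running sum 73 < 77
add 2: running sum 75 < 77
end 13: [2, 6, 9, 9, 9, 6, 5, 8, 4, 7, 2, 10] sum 77, len 12
end 14: [6, 9, 9, 9, 6, 5, 8, 4, 7, 2, 10, 4] sum 79, len 12
end 15: [9, 9, 9, 6, 5, 8, 4, 7, 2, 10, 4, 5] sum 78, len 12
end 16: [9, 9, 6, 5, 8, 4, 7, 2, 10, 4, 5, 8] sum 77, len 12
end 17: [9, 6, 5, 8, 4, 7, 2, 10, 4, 5, 8, 12] sum 80, len 12
end 18: [9, 6, 5, 8, 4, 7, 2, 10, 4, 5, 8, 12, 4] sum 84, len 13
Shortest qualifying length: 12.

12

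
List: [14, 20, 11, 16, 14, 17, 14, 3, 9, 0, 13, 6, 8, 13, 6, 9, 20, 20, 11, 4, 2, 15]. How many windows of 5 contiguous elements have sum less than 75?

16

[14, 20, 11, 16, 14] → sum 75
[20, 11, 16, 14, 17] → sum 78
[11, 16, 14, 17, 14] → sum 72  < 75 ✓
[16, 14, 17, 14, 3] → sum 64  < 75 ✓
[14, 17, 14, 3, 9] → sum 57  < 75 ✓
[17, 14, 3, 9, 0] → sum 43  < 75 ✓
[14, 3, 9, 0, 13] → sum 39  < 75 ✓
[3, 9, 0, 13, 6] → sum 31  < 75 ✓
[9, 0, 13, 6, 8] → sum 36  < 75 ✓
[0, 13, 6, 8, 13] → sum 40  < 75 ✓
[13, 6, 8, 13, 6] → sum 46  < 75 ✓
[6, 8, 13, 6, 9] → sum 42  < 75 ✓
[8, 13, 6, 9, 20] → sum 56  < 75 ✓
[13, 6, 9, 20, 20] → sum 68  < 75 ✓
[6, 9, 20, 20, 11] → sum 66  < 75 ✓
[9, 20, 20, 11, 4] → sum 64  < 75 ✓
[20, 20, 11, 4, 2] → sum 57  < 75 ✓
[20, 11, 4, 2, 15] → sum 52  < 75 ✓
16 windows satisfy the condition.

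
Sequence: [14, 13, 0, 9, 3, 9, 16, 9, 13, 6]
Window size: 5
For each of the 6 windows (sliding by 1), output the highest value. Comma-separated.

(14, 13, 0, 9, 3) → max 14
(13, 0, 9, 3, 9) → max 13
(0, 9, 3, 9, 16) → max 16
(9, 3, 9, 16, 9) → max 16
(3, 9, 16, 9, 13) → max 16
(9, 16, 9, 13, 6) → max 16

14, 13, 16, 16, 16, 16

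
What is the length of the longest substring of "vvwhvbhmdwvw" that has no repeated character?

6

add v: [v] len 1
add v (repeat v, move left end past it): [v] len 1
add w: [v, w] len 2
add h: [v, w, h] len 3
add v (repeat v, move left end past it): [w, h, v] len 3
add b: [w, h, v, b] len 4
add h (repeat h, move left end past it): [v, b, h] len 3
add m: [v, b, h, m] len 4
add d: [v, b, h, m, d] len 5
add w: [v, b, h, m, d, w] len 6
add v (repeat v, move left end past it): [b, h, m, d, w, v] len 6
add w (repeat w, move left end past it): [v, w] len 2
Longest all-distinct length: 6.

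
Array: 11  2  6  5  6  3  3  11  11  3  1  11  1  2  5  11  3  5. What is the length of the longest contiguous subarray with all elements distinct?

[11] len 1
[11, 2] len 2
[11, 2, 6] len 3
[11, 2, 6, 5] len 4
[5, 6] len 2
[5, 6, 3] len 3
[3] len 1
[3, 11] len 2
[11] len 1
[11, 3] len 2
[11, 3, 1] len 3
[3, 1, 11] len 3
[11, 1] len 2
[11, 1, 2] len 3
[11, 1, 2, 5] len 4
[1, 2, 5, 11] len 4
[1, 2, 5, 11, 3] len 5
[11, 3, 5] len 3
Longest all-distinct length: 5.

5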